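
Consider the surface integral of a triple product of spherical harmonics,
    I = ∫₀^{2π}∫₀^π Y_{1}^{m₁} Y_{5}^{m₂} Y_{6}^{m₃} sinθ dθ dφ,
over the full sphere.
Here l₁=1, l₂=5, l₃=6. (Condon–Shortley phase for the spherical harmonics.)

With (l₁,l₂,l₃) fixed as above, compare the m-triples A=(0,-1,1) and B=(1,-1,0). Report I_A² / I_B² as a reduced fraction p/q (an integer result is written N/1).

7/3

Same 1,5,6: normalisation and zero-m 3j drop out of the ratio.
A: Δ: 0! 2! 10! / 13! → 1/858; sum: t=0:+1/17280 = 1/17280; 3j²(1 5 6; 0 -1 1) = Δ·Π!·Σ² = 35/858  (sign -1)
B: Δ: 0! 2! 10! / 13! → 1/858; sum: t=0:+1/34560 = 1/34560; 3j²(1 5 6; 1 -1 0) = Δ·Π!·Σ² = 5/286  (sign +1)
I_A²/I_B² = (35/858)/(5/286) = 7/3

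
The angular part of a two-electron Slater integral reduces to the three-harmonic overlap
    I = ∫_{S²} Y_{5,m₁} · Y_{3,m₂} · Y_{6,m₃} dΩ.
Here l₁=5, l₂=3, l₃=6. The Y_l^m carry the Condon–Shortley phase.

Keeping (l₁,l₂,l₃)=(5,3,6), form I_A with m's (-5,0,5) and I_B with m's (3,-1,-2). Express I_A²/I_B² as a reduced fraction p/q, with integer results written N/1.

Same 5,3,6: normalisation and zero-m 3j drop out of the ratio.
A: Δ: 2! 8! 4! / 15! → 1/675675; sum: t=2:+1/483840 = 1/483840; 3j²(5 3 6; -5 0 5) = Δ·Π!·Σ² = 3/91  (sign -1)
B: Δ: 2! 8! 4! / 15! → 1/675675; sum: t=0:+1/11520 t=1:−1/30240 t=2:+1/1935360 = 1/18432; 3j²(5 3 6; 3 -1 -2) = Δ·Π!·Σ² = 7/429  (sign +1)
I_A²/I_B² = (3/91)/(7/429) = 99/49

99/49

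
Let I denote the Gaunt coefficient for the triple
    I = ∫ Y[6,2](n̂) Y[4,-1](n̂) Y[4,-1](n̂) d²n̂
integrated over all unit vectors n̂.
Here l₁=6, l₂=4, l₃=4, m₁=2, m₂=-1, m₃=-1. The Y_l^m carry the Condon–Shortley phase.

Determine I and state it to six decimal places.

0.145766

Checks pass: Σm=0; 14 even; l₃=4∈[2,10].
(2·6+1)(2·4+1)(2·4+1) = 1053
Δ: 6! 6! 2! / 15! → 1/1261260
sum: t=2:+1/4608 t=3:−1/1296 t=4:+1/4608 = -7/20736
3j²(6 4 4; 0 0 0) = Δ·Π!·Σ² = 20/1287  (sign -1)
sum: t=1:−1/8640 t=2:+1/2304 t=3:−1/8640 = 7/34560
3j²(6 4 4; 2 -1 -1) = Δ·Π!·Σ² = 7/429  (sign -1)
combine: 4πI² = 1053·20/1287·7/429 = 420/1573
take √, sign +1: I = 0.14576570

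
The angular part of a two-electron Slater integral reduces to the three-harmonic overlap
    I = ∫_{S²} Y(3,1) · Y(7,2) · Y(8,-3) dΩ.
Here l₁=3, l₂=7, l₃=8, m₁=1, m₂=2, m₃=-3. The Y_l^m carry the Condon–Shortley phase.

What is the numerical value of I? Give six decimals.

Checks pass: Σm=0; 18 even; l₃=8∈[4,10].
(2·3+1)(2·7+1)(2·8+1) = 1785
Δ: 2! 4! 12! / 19! → 1/5290740
sum: t=0:+1/7257600 t=1:−1/2073600 t=2:+1/7257600 = -1/4838400
3j²(3 7 8; 0 0 0) = Δ·Π!·Σ² = 252/20995  (sign -1)
sum: t=0:+1/17418240 t=1:−1/5806080 t=2:+1/29030400 = -1/12441600
3j²(3 7 8; 1 2 -3) = Δ·Π!·Σ² = 154/12597  (sign +1)
combine: 4πI² = 1785·252/20995·154/12597 = 271656/1037153
take √, sign -1: I = -0.14437211

-0.144372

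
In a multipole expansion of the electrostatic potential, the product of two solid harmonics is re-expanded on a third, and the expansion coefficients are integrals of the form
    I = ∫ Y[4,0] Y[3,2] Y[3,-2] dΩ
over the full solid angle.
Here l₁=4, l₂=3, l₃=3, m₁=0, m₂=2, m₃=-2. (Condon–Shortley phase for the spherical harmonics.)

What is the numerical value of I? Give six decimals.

-0.179515

Checks pass: Σm=0; 10 even; l₃=3∈[1,7].
(2·4+1)(2·3+1)(2·3+1) = 441
Δ: 4! 4! 2! / 11! → 1/34650
sum: t=1:−1/72 t=2:+1/16 t=3:−1/72 = 5/144
3j²(4 3 3; 0 0 0) = Δ·Π!·Σ² = 2/77  (sign -1)
sum: t=3:−1/72 t=4:+1/576 = -7/576
3j²(4 3 3; 0 2 -2) = Δ·Π!·Σ² = 7/198  (sign +1)
combine: 4πI² = 441·2/77·7/198 = 49/121
take √, sign -1: I = -0.17951487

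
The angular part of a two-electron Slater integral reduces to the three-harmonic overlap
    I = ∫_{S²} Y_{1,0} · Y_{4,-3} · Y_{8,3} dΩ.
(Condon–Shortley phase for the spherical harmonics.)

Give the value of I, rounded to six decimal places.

0.000000

triangle: need 3≤l₃≤5, have 8; I=0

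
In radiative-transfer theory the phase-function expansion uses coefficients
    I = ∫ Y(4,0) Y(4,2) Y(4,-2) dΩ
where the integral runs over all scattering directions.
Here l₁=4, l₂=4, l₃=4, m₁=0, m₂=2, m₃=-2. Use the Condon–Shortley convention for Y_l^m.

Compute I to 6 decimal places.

-0.083698

Rules hold: Σm=0, L=12 even, 0≤4≤8.
N = 9·9·9 = 729
Δ = 4!·4!·4!/13! = 1/450450
Racah Σ t=0..4: t=0:+1/13824 t=1:−1/216 t=2:+1/64 t=3:−1/216 t=4:+1/13824 = 5/768
⇒ 3j(4 4 4; 0 0 0)² = 18/1001, sgn +1
Racah Σ t=2..4: t=2:+1/384 t=3:−1/216 t=4:+1/2304 = -11/6912
⇒ 3j(4 4 4; 0 2 -2)² = 11/1638, sgn -1
4πI² = N·(3j₀)²·(3jₘ)² = 729/8281
I = -1·√(0.0880328/4π) = -0.08369845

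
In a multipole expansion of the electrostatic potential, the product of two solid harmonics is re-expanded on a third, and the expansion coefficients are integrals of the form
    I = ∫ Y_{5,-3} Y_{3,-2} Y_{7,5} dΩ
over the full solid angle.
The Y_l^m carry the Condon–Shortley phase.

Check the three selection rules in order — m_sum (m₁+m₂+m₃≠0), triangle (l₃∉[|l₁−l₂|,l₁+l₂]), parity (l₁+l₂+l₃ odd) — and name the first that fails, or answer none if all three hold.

parity

azimuthal sum: -3 − 2 + 5 = 0  ✓
2 ≤ 7 ≤ 8 (triangle on l)  ✓
L = 5 + 3 + 7 = 15 (odd)  ✗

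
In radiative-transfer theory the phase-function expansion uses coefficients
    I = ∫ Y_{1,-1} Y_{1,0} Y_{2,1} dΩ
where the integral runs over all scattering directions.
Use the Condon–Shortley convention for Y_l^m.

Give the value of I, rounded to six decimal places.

-0.218510

Rules hold: Σm=0, L=4 even, 0≤2≤2.
N = 3·3·5 = 45
Δ = 0!·2!·2!/5! = 1/30
Racah Σ t=0..0: t=0:+1/1 = 1/1
⇒ 3j(1 1 2; 0 0 0)² = 2/15, sgn +1
Racah Σ t=0..0: t=0:+1/2 = 1/2
⇒ 3j(1 1 2; -1 0 1)² = 1/10, sgn -1
4πI² = N·(3j₀)²·(3jₘ)² = 3/5
I = -1·√(0.6/4π) = -0.21850969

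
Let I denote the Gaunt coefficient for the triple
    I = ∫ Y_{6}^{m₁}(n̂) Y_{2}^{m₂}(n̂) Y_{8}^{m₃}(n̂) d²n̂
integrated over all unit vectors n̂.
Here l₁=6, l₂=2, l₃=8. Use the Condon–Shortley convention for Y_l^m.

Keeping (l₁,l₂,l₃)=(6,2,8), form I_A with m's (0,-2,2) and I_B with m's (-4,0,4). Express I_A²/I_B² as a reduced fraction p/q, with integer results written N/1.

35/66

l's match ⇒ only the (l;m) 3-j factors differ between A and B.
A: triangle coeff Δ(6,2,8) = 1/30940; Σ_t [0,0]: t=0:+1/12441600 = 1/12441600; (3j)²=3/442 [(6 2 8; 0 -2 2)], sign=+1
B: triangle coeff Δ(6,2,8) = 1/30940; Σ_t [0,0]: t=0:+1/29030400 = 1/29030400; (3j)²=99/7735 [(6 2 8; -4 0 4)], sign=+1
I_A²/I_B² = (3/442)/(99/7735) = 35/66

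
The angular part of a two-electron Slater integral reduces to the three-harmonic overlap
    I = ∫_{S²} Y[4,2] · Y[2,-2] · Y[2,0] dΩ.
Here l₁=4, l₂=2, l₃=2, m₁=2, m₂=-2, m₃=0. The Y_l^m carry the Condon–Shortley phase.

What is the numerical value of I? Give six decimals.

Checks pass: Σm=0; 8 even; l₃=2∈[2,6].
(2·4+1)(2·2+1)(2·2+1) = 225
Δ: 4! 4! 0! / 9! → 1/630
sum: t=2:+1/16 = 1/16
3j²(4 2 2; 0 0 0) = Δ·Π!·Σ² = 2/35  (sign +1)
sum: t=0:+1/96 = 1/96
3j²(4 2 2; 2 -2 0) = Δ·Π!·Σ² = 1/42  (sign +1)
combine: 4πI² = 225·2/35·1/42 = 15/49
take √, sign +1: I = 0.15607835

0.156078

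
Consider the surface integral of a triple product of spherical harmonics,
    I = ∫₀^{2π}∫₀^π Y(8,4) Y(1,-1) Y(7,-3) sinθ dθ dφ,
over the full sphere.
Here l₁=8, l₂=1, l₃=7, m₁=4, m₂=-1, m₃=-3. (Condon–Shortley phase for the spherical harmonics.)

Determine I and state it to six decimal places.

0.248575

Rules hold: Σm=0, L=16 even, 7≤7≤9.
N = 17·3·15 = 765
Δ = 2!·14!·0!/17! = 1/2040
Racah Σ t=1..1: t=1:−1/25401600 = -1/25401600
⇒ 3j(8 1 7; 0 0 0)² = 8/255, sgn +1
Racah Σ t=0..0: t=0:+1/174182400 = 1/174182400
⇒ 3j(8 1 7; 4 -1 -3)² = 11/340, sgn +1
4πI² = N·(3j₀)²·(3jₘ)² = 66/85
I = +1·√(0.776471/4π) = 0.24857507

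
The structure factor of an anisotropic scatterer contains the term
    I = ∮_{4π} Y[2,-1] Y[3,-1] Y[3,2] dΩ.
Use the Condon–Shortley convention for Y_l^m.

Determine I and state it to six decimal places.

0.162868

m-sum 0 ✓  L=8 even ✓  1≤3≤5 ✓
Π(2lᵢ+1) = 5×7×7 = 245
triangle coeff Δ(2,3,3) = 1/3780
Σ_t [0,2]: t=0:+1/24 t=1:−1/4 t=2:+1/24 = -1/6
(3j)²=4/105 [(2 3 3; 0 0 0)], sign=+1
Σ_t [1,2]: t=1:−1/12 t=2:+1/48 = -1/16
(3j)²=1/28 [(2 3 3; -1 -1 2)], sign=+1
⇒ 4πI² = 1/3
I = (+1)√(1/3/(4π)) = 0.16286750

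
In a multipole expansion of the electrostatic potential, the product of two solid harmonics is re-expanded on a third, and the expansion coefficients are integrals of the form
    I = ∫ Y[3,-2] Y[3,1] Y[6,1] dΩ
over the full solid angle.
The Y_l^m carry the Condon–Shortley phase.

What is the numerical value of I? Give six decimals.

m-sum 0 ✓  L=12 even ✓  0≤6≤6 ✓
Π(2lᵢ+1) = 7×7×13 = 637
triangle coeff Δ(3,3,6) = 1/12012
Σ_t [0,0]: t=0:+1/1296 = 1/1296
(3j)²=100/3003 [(3 3 6; 0 0 0)], sign=+1
Σ_t [0,0]: t=0:+1/5760 = 1/5760
(3j)²=5/572 [(3 3 6; -2 1 1)], sign=-1
⇒ 4πI² = 875/4719
I = (-1)√(875/4719/(4π)) = -0.12147142

-0.121471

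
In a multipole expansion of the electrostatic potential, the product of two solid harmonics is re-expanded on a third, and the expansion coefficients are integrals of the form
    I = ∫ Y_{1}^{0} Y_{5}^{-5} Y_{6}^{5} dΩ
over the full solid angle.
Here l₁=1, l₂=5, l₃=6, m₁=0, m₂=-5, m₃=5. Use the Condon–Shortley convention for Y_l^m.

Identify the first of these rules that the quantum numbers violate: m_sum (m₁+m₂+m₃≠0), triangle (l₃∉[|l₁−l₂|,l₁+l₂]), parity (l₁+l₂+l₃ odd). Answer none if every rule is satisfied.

Σmᵢ = 0  ✓
l₃∈[|l₁−l₂|,l₁+l₂]=[4,6], have l₃=6  ✓
Σlᵢ = 12 ⇒ even  ✓

none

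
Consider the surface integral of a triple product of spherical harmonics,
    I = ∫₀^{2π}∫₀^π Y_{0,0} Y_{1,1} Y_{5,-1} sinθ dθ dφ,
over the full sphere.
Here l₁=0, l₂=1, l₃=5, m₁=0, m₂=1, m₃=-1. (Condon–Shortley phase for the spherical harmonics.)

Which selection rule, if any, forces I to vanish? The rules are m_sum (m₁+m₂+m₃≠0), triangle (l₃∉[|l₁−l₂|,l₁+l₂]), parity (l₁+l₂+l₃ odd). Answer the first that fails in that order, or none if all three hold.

azimuthal sum: 0 + 1 − 1 = 0  ✓
1 ≤ 5 ≤ 1 (triangle on l)  ✗
L = 0 + 1 + 5 = 6 (even)

triangle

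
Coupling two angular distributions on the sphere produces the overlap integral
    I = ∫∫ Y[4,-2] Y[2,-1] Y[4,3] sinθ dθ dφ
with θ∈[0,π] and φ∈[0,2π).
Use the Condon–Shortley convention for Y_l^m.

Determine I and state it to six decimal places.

-0.187702

Rules hold: Σm=0, L=10 even, 2≤4≤6.
N = 9·5·9 = 405
Δ = 2!·6!·2!/11! = 1/13860
Racah Σ t=0..2: t=0:+1/192 t=1:−1/36 t=2:+1/192 = -5/288
⇒ 3j(4 2 4; 0 0 0)² = 20/693, sgn -1
Racah Σ t=0..1: t=0:+1/1440 t=1:−1/240 = -1/288
⇒ 3j(4 2 4; -2 -1 3)² = 5/132, sgn +1
4πI² = N·(3j₀)²·(3jₘ)² = 375/847
I = -1·√(0.442739/4π) = -0.18770204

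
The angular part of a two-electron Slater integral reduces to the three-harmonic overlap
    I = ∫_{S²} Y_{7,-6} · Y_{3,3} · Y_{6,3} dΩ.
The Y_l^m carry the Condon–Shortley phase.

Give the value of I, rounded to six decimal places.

-0.153803

Rules hold: Σm=0, L=16 even, 4≤6≤10.
N = 15·7·13 = 1365
Δ = 4!·10!·2!/17! = 1/2042040
Racah Σ t=1..3: t=1:−1/207360 t=2:+1/57600 t=3:−1/207360 = 1/129600
⇒ 3j(7 3 6; 0 0 0)² = 168/12155, sgn +1
Racah Σ t=4..4: t=4:+1/17418240 = 1/17418240
⇒ 3j(7 3 6; -6 3 3)² = 15/952, sgn -1
4πI² = N·(3j₀)²·(3jₘ)² = 945/3179
I = -1·√(0.297263/4π) = -0.15380332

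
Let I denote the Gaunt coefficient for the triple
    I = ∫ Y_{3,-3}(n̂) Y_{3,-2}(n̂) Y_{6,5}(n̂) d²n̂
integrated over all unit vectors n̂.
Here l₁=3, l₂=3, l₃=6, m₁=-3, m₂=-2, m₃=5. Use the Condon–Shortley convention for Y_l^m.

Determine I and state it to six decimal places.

Rules hold: Σm=0, L=12 even, 0≤6≤6.
N = 7·7·13 = 637
Δ = 0!·6!·6!/13! = 1/12012
Racah Σ t=0..0: t=0:+1/1296 = 1/1296
⇒ 3j(3 3 6; 0 0 0)² = 100/3003, sgn +1
Racah Σ t=0..0: t=0:+1/86400 = 1/86400
⇒ 3j(3 3 6; -3 -2 5)² = 1/26, sgn -1
4πI² = N·(3j₀)²·(3jₘ)² = 350/429
I = -1·√(0.815851/4π) = -0.25480060

-0.254801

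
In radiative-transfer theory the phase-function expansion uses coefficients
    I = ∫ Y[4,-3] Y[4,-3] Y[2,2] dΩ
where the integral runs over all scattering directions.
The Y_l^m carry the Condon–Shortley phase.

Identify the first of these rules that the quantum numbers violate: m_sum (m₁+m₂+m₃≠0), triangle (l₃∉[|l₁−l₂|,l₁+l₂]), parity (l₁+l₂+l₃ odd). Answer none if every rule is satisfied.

m₁+m₂+m₃ = -3 − 3 + 2 = -4  ✗
triangle: |4−4|=0 ≤ l₃=2 ≤ 4+4=8
parity: l₁+l₂+l₃ = 10 is even

m_sum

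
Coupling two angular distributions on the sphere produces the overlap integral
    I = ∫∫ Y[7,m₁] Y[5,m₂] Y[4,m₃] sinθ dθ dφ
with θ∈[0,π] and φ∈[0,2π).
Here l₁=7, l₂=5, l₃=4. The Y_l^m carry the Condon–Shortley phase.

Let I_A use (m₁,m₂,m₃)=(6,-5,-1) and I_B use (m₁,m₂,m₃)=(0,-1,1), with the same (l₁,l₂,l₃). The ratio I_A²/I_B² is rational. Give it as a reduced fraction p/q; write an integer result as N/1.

57915/392

Shared (l₁,l₂,l₃)=(7,5,4): N and (l;000)² cancel in I_A²/I_B².
A: Δ = 8!·6!·2!/17! = 1/6126120; Racah Σ t=0..0: t=0:+1/9676800 = 1/9676800; ⇒ 3j(7 5 4; 6 -5 -1)² = 27/952, sgn -1
B: Δ = 8!·6!·2!/17! = 1/6126120; Racah Σ t=2..4: t=2:+1/345600 t=3:−1/34560 t=4:+1/41472 = -1/518400; ⇒ 3j(7 5 4; 0 -1 1)² = 7/36465, sgn +1
I_A²/I_B² = (27/952)/(7/36465) = 57915/392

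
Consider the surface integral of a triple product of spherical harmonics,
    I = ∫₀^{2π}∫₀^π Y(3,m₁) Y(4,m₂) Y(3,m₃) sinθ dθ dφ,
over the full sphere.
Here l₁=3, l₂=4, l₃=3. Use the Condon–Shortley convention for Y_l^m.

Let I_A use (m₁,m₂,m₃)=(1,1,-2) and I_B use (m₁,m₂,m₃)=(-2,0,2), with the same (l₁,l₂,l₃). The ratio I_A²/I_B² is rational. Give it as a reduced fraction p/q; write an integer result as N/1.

32/49

Shared (l₁,l₂,l₃)=(3,4,3): N and (l;000)² cancel in I_A²/I_B².
A: Δ = 4!·2!·4!/11! = 1/34650; Racah Σ t=1..2: t=1:−1/144 t=2:+1/48 = 1/72; ⇒ 3j(3 4 3; 1 1 -2)² = 16/693, sgn -1
B: Δ = 4!·2!·4!/11! = 1/34650; Racah Σ t=3..4: t=3:−1/72 t=4:+1/576 = -7/576; ⇒ 3j(3 4 3; -2 0 2)² = 7/198, sgn +1
I_A²/I_B² = (16/693)/(7/198) = 32/49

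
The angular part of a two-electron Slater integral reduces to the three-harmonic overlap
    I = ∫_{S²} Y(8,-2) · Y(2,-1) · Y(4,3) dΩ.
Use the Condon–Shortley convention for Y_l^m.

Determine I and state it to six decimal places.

0.000000

|8−2|≤4≤8+2 violated ⇒ I = 0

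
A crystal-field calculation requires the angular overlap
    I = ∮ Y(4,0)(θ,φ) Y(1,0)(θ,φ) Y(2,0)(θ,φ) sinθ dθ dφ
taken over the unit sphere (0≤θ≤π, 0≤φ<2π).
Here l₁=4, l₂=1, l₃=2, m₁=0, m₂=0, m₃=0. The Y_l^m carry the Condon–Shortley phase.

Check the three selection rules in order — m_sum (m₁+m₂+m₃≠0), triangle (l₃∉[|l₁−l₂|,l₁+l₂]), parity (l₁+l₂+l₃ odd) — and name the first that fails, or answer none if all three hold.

triangle

Σmᵢ = 0  ✓
l₃∈[|l₁−l₂|,l₁+l₂]=[3,5], have l₃=2  ✗
Σlᵢ = 7 ⇒ odd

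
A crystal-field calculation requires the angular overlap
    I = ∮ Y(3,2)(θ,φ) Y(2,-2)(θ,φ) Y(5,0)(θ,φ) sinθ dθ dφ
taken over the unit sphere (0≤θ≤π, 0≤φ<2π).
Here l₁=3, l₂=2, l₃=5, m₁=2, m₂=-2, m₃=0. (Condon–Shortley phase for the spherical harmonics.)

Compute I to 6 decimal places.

0.053579

Rules hold: Σm=0, L=10 even, 1≤5≤5.
N = 7·5·11 = 385
Δ = 0!·6!·4!/11! = 1/2310
Racah Σ t=0..0: t=0:+1/144 = 1/144
⇒ 3j(3 2 5; 0 0 0)² = 10/231, sgn -1
Racah Σ t=0..0: t=0:+1/2880 = 1/2880
⇒ 3j(3 2 5; 2 -2 0)² = 1/462, sgn -1
4πI² = N·(3j₀)²·(3jₘ)² = 25/693
I = +1·√(0.036075/4π) = 0.05357948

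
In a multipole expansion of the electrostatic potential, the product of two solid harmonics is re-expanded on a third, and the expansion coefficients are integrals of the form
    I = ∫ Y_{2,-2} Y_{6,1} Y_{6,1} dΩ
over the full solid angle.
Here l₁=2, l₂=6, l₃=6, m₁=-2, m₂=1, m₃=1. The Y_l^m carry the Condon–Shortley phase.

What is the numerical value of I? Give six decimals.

0.196649

m-sum 0 ✓  L=14 even ✓  4≤6≤8 ✓
Π(2lᵢ+1) = 5×13×13 = 845
triangle coeff Δ(2,6,6) = 1/90090
Σ_t [0,2]: t=0:+1/69120 t=1:−1/14400 t=2:+1/69120 = -7/172800
(3j)²=14/715 [(2 6 6; 0 0 0)], sign=-1
Σ_t [2,2]: t=2:+1/57600 = 1/57600
(3j)²=21/715 [(2 6 6; -2 1 1)], sign=-1
⇒ 4πI² = 294/605
I = (+1)√(294/605/(4π)) = 0.19664868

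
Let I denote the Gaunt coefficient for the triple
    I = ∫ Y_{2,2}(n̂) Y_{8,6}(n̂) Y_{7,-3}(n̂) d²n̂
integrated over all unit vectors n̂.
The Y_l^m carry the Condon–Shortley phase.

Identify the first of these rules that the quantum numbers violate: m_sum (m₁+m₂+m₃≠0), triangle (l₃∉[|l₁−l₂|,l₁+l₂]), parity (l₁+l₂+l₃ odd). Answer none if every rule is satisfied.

Σmᵢ = 5  ✗
l₃∈[|l₁−l₂|,l₁+l₂]=[6,10], have l₃=7
Σlᵢ = 17 ⇒ odd

m_sum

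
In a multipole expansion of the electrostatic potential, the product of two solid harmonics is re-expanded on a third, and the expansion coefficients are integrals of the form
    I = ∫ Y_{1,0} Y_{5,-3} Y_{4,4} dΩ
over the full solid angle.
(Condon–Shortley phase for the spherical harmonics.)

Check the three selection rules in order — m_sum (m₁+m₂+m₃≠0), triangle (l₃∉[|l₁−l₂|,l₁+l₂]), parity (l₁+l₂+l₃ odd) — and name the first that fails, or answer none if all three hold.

m_sum

azimuthal sum: 0 − 3 + 4 = 1  ✗
4 ≤ 4 ≤ 6 (triangle on l)
L = 1 + 5 + 4 = 10 (even)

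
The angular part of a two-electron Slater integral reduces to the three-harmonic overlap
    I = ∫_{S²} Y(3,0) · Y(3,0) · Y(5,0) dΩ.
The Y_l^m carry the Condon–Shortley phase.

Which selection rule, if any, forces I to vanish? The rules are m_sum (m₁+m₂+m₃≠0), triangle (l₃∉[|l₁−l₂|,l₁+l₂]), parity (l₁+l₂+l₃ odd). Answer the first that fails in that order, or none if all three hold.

parity

m₁+m₂+m₃ = 0 + 0 + 0 = 0  ✓
triangle: |3−3|=0 ≤ l₃=5 ≤ 3+3=6  ✓
parity: l₁+l₂+l₃ = 11 is odd  ✗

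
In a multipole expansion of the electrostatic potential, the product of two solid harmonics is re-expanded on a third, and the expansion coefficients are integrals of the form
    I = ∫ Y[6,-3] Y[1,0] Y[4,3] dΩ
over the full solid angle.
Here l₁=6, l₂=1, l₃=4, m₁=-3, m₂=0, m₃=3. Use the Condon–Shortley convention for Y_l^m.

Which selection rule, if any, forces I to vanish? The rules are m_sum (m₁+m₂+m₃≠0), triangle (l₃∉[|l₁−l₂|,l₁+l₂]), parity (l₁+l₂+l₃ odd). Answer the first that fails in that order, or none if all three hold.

triangle

Σmᵢ = 0  ✓
l₃∈[|l₁−l₂|,l₁+l₂]=[5,7], have l₃=4  ✗
Σlᵢ = 11 ⇒ odd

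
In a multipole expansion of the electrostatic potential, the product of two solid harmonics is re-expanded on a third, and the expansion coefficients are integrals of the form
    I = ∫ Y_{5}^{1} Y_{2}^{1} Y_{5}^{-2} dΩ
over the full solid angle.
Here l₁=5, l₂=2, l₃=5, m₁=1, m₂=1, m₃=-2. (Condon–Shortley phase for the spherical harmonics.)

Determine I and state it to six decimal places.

Rules hold: Σm=0, L=12 even, 3≤5≤7.
N = 11·5·11 = 605
Δ = 2!·8!·2!/13! = 1/38610
Racah Σ t=0..2: t=0:+1/2880 t=1:−1/576 t=2:+1/2880 = -1/960
⇒ 3j(5 2 5; 0 0 0)² = 10/429, sgn +1
Racah Σ t=1..2: t=1:−1/1440 t=2:+1/2880 = -1/2880
⇒ 3j(5 2 5; 1 1 -2)² = 7/715, sgn +1
4πI² = N·(3j₀)²·(3jₘ)² = 70/507
I = +1·√(0.138067/4π) = 0.10481902

0.104819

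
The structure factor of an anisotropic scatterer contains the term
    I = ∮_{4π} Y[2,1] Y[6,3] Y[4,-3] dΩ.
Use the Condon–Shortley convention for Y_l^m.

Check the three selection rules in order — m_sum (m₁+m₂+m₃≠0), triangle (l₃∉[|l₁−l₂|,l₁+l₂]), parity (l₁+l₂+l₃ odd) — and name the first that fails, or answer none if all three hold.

m_sum

azimuthal sum: 1 + 3 − 3 = 1  ✗
4 ≤ 4 ≤ 8 (triangle on l)
L = 2 + 6 + 4 = 12 (even)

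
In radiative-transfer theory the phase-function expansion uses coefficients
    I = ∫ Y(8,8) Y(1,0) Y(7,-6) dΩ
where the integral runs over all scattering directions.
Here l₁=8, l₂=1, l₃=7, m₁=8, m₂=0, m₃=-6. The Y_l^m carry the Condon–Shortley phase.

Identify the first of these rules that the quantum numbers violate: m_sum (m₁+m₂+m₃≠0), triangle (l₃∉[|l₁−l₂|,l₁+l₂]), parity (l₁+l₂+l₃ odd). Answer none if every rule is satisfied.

m_sum

Σmᵢ = 2  ✗
l₃∈[|l₁−l₂|,l₁+l₂]=[7,9], have l₃=7
Σlᵢ = 16 ⇒ even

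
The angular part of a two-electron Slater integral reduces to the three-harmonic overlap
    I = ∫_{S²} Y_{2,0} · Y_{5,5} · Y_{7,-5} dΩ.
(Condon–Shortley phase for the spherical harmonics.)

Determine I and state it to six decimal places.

-0.092064

Checks pass: Σm=0; 14 even; l₃=7∈[3,7].
(2·2+1)(2·5+1)(2·7+1) = 825
Δ: 0! 4! 10! / 15! → 1/15015
sum: t=0:+1/57600 = 1/57600
3j²(2 5 7; 0 0 0) = Δ·Π!·Σ² = 21/715  (sign -1)
sum: t=0:+1/14515200 = 1/14515200
3j²(2 5 7; 0 5 -5) = Δ·Π!·Σ² = 2/455  (sign +1)
combine: 4πI² = 825·21/715·2/455 = 18/169
take √, sign -1: I = -0.09206360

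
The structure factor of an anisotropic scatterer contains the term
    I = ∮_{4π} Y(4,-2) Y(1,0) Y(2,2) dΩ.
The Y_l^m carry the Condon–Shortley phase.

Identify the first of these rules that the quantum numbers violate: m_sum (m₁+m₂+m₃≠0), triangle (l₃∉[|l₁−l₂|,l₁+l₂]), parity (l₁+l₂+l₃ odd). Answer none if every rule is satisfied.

triangle

azimuthal sum: -2 + 0 + 2 = 0  ✓
3 ≤ 2 ≤ 5 (triangle on l)  ✗
L = 4 + 1 + 2 = 7 (odd)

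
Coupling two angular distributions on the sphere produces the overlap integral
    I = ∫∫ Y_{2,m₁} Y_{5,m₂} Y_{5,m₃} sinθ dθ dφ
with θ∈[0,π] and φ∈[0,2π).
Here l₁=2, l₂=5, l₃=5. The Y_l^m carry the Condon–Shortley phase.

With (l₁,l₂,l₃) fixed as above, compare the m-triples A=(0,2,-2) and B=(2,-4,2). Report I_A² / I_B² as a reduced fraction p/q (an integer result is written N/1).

Same 2,5,5: normalisation and zero-m 3j drop out of the ratio.
A: Δ: 2! 2! 8! / 13! → 1/38610; sum: t=0:+1/20160 t=1:−1/1440 t=2:+1/2880 = -1/3360; 3j²(2 5 5; 0 2 -2) = Δ·Π!·Σ² = 6/715  (sign +1)
B: Δ: 2! 2! 8! / 13! → 1/38610; sum: t=0:+1/20160 = 1/20160; 3j²(2 5 5; 2 -4 2) = Δ·Π!·Σ² = 12/715  (sign -1)
I_A²/I_B² = (6/715)/(12/715) = 1/2

1/2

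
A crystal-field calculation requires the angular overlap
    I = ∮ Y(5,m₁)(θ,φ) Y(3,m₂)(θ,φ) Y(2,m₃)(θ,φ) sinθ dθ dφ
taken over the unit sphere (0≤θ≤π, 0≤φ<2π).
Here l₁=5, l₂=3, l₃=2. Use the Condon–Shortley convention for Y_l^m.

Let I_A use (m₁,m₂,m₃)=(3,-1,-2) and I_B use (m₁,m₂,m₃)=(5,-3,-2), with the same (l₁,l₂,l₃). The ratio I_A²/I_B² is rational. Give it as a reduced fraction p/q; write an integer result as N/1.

Same 5,3,2: normalisation and zero-m 3j drop out of the ratio.
A: Δ: 6! 4! 0! / 11! → 1/2310; sum: t=2:+1/1152 = 1/1152; 3j²(5 3 2; 3 -1 -2) = Δ·Π!·Σ² = 1/33  (sign +1)
B: Δ: 6! 4! 0! / 11! → 1/2310; sum: t=0:+1/17280 = 1/17280; 3j²(5 3 2; 5 -3 -2) = Δ·Π!·Σ² = 1/11  (sign +1)
I_A²/I_B² = (1/33)/(1/11) = 1/3

1/3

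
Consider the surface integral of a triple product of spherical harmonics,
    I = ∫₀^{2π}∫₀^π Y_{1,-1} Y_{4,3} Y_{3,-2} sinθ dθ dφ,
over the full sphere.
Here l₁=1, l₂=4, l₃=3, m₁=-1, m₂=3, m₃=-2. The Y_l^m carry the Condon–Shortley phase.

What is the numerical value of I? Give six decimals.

-0.282095

Rules hold: Σm=0, L=8 even, 3≤3≤5.
N = 3·9·7 = 189
Δ = 2!·0!·6!/9! = 1/252
Racah Σ t=1..1: t=1:−1/36 = -1/36
⇒ 3j(1 4 3; 0 0 0)² = 4/63, sgn +1
Racah Σ t=2..2: t=2:+1/240 = 1/240
⇒ 3j(1 4 3; -1 3 -2)² = 1/12, sgn -1
4πI² = N·(3j₀)²·(3jₘ)² = 1/1
I = -1·√(1/4π) = -0.28209479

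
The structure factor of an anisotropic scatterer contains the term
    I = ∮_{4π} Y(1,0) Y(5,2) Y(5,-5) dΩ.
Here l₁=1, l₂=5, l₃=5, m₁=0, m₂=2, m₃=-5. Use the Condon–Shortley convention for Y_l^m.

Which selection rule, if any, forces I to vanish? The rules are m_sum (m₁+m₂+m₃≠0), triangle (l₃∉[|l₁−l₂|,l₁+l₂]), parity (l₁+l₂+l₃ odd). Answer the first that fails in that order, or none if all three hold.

m_sum

azimuthal sum: 0 + 2 − 5 = -3  ✗
4 ≤ 5 ≤ 6 (triangle on l)
L = 1 + 5 + 5 = 11 (odd)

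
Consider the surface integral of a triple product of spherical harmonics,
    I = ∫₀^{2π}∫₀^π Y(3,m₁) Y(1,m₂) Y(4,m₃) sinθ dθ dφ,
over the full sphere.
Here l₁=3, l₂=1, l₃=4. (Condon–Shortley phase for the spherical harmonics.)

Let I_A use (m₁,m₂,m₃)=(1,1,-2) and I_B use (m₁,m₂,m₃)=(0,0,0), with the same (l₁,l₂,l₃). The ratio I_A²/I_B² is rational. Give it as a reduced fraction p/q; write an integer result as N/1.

15/16

l's match ⇒ only the (l;m) 3-j factors differ between A and B.
A: triangle coeff Δ(3,1,4) = 1/252; Σ_t [0,0]: t=0:+1/96 = 1/96; (3j)²=5/84 [(3 1 4; 1 1 -2)], sign=+1
B: triangle coeff Δ(3,1,4) = 1/252; Σ_t [0,0]: t=0:+1/36 = 1/36; (3j)²=4/63 [(3 1 4; 0 0 0)], sign=+1
I_A²/I_B² = (5/84)/(4/63) = 15/16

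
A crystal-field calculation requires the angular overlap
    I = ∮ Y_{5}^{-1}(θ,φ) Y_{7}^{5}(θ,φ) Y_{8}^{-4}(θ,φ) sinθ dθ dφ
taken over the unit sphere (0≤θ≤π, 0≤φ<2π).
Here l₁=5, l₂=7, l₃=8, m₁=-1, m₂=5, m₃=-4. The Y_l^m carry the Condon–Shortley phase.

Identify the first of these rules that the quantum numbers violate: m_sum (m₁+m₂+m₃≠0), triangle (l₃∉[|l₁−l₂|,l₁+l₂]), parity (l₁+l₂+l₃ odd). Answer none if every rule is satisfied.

none

Σmᵢ = 0  ✓
l₃∈[|l₁−l₂|,l₁+l₂]=[2,12], have l₃=8  ✓
Σlᵢ = 20 ⇒ even  ✓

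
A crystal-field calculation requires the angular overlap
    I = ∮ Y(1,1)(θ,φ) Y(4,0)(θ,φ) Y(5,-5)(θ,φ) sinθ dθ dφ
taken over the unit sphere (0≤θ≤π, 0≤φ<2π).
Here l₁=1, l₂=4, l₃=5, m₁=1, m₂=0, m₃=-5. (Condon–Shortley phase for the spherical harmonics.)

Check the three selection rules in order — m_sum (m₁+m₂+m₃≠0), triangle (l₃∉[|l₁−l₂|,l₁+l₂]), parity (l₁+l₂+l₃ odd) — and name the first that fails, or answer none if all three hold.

m_sum

m₁+m₂+m₃ = 1 + 0 − 5 = -4  ✗
triangle: |1−4|=3 ≤ l₃=5 ≤ 1+4=5
parity: l₁+l₂+l₃ = 10 is even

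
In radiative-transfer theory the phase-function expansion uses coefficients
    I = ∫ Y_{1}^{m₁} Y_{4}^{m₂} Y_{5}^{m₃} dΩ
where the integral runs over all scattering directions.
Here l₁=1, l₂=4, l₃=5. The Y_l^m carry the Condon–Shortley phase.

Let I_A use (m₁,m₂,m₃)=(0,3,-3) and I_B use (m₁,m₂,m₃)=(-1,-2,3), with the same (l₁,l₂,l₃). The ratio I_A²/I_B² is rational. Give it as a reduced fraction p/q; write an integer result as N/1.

4/7

Same 1,4,5: normalisation and zero-m 3j drop out of the ratio.
A: Δ: 0! 2! 8! / 11! → 1/495; sum: t=0:+1/5040 = 1/5040; 3j²(1 4 5; 0 3 -3) = Δ·Π!·Σ² = 16/495  (sign +1)
B: Δ: 0! 2! 8! / 11! → 1/495; sum: t=0:+1/2880 = 1/2880; 3j²(1 4 5; -1 -2 3) = Δ·Π!·Σ² = 28/495  (sign +1)
I_A²/I_B² = (16/495)/(28/495) = 4/7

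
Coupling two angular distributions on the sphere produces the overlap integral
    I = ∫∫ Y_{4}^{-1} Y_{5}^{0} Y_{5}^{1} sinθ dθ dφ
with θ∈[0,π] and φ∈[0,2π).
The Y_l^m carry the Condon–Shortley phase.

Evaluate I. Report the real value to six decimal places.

m-sum 0 ✓  L=14 even ✓  1≤5≤9 ✓
Π(2lᵢ+1) = 9×11×11 = 1089
triangle coeff Δ(4,5,5) = 1/3153150
Σ_t [0,4]: t=0:+1/69120 t=1:−1/1728 t=2:+1/576 t=3:−1/1728 t=4:+1/69120 = 7/11520
(3j)²=2/143 [(4 5 5; 0 0 0)], sign=-1
Σ_t [1,4]: t=1:−1/6912 t=2:+1/864 t=3:−1/1152 t=4:+1/17280 = 7/34560
(3j)²=1/429 [(4 5 5; -1 0 1)], sign=+1
⇒ 4πI² = 6/169
I = (-1)√(6/169/(4π)) = -0.05315295

-0.053153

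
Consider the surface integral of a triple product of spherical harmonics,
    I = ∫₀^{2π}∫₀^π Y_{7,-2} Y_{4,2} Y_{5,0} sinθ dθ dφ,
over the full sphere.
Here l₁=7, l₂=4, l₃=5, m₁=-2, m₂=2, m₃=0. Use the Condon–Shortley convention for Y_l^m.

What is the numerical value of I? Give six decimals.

Checks pass: Σm=0; 16 even; l₃=5∈[3,11].
(2·7+1)(2·4+1)(2·5+1) = 1485
Δ: 6! 8! 2! / 17! → 1/6126120
sum: t=2:+1/69120 t=3:−1/20736 t=4:+1/69120 = -1/51840
3j²(7 4 5; 0 0 0) = Δ·Π!·Σ² = 280/21879  (sign +1)
sum: t=4:+1/69120 t=5:−1/69120 t=6:+1/1036800 = 1/1036800
3j²(7 4 5; -2 2 0) = Δ·Π!·Σ² = 1/7293  (sign -1)
combine: 4πI² = 1485·280/21879·1/7293 = 1400/537251
take √, sign -1: I = -0.01440026

-0.014400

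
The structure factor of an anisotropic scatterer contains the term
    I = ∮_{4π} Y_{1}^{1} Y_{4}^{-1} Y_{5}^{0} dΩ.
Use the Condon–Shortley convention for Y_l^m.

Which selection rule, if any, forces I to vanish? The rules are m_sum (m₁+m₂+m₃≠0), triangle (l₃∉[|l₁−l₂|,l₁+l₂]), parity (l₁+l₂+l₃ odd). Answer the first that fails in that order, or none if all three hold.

Σmᵢ = 0  ✓
l₃∈[|l₁−l₂|,l₁+l₂]=[3,5], have l₃=5  ✓
Σlᵢ = 10 ⇒ even  ✓

none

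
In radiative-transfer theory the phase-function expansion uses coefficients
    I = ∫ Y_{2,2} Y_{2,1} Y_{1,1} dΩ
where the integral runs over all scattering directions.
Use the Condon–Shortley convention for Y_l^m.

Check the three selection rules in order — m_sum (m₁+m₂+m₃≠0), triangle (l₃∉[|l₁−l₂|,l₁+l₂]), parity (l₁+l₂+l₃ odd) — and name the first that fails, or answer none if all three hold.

m_sum

m₁+m₂+m₃ = 2 + 1 + 1 = 4  ✗
triangle: |2−2|=0 ≤ l₃=1 ≤ 2+2=4
parity: l₁+l₂+l₃ = 5 is odd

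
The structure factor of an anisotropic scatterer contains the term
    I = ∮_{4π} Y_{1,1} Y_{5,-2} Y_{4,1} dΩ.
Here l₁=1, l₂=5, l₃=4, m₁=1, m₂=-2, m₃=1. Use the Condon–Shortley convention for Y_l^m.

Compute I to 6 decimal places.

0.225034

m-sum 0 ✓  L=10 even ✓  4≤4≤6 ✓
Π(2lᵢ+1) = 3×11×9 = 297
triangle coeff Δ(1,5,4) = 1/495
Σ_t [1,1]: t=1:−1/576 = -1/576
(3j)²=5/99 [(1 5 4; 0 0 0)], sign=-1
Σ_t [0,0]: t=0:+1/1440 = 1/1440
(3j)²=7/165 [(1 5 4; 1 -2 1)], sign=-1
⇒ 4πI² = 7/11
I = (+1)√(7/11/(4π)) = 0.22503380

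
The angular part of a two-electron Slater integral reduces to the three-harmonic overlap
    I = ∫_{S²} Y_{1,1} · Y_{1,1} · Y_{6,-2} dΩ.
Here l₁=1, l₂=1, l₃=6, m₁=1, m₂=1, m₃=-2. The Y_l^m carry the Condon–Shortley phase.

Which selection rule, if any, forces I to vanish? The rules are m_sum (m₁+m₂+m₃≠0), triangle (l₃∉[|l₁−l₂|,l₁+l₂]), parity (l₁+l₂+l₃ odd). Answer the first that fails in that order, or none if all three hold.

triangle

m₁+m₂+m₃ = 1 + 1 − 2 = 0  ✓
triangle: |1−1|=0 ≤ l₃=6 ≤ 1+1=2  ✗
parity: l₁+l₂+l₃ = 8 is even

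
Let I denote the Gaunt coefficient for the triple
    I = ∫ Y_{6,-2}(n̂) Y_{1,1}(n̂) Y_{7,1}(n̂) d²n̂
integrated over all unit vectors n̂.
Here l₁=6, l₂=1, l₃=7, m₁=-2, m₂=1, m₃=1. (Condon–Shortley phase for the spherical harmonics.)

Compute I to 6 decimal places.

Rules hold: Σm=0, L=14 even, 5≤7≤7.
N = 13·3·15 = 585
Δ = 0!·12!·2!/15! = 1/1365
Racah Σ t=0..0: t=0:+1/518400 = 1/518400
⇒ 3j(6 1 7; 0 0 0)² = 7/195, sgn -1
Racah Σ t=0..0: t=0:+1/1935360 = 1/1935360
⇒ 3j(6 1 7; -2 1 1)² = 1/91, sgn +1
4πI² = N·(3j₀)²·(3jₘ)² = 3/13
I = -1·√(0.230769/4π) = -0.13551395

-0.135514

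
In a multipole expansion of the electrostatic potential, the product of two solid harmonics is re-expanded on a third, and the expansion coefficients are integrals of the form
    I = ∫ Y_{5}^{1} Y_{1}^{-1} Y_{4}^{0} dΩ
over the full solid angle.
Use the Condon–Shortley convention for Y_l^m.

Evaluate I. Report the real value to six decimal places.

m-sum 0 ✓  L=10 even ✓  4≤4≤6 ✓
Π(2lᵢ+1) = 11×3×9 = 297
triangle coeff Δ(5,1,4) = 1/495
Σ_t [1,1]: t=1:−1/576 = -1/576
(3j)²=5/99 [(5 1 4; 0 0 0)], sign=-1
Σ_t [0,0]: t=0:+1/1152 = 1/1152
(3j)²=1/33 [(5 1 4; 1 -1 0)], sign=+1
⇒ 4πI² = 5/11
I = (-1)√(5/11/(4π)) = -0.19018827

-0.190188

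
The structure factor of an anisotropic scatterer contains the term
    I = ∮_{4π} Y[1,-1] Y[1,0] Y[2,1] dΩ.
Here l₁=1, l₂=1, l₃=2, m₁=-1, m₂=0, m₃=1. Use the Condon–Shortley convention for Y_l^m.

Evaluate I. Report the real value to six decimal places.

-0.218510

Checks pass: Σm=0; 4 even; l₃=2∈[0,2].
(2·1+1)(2·1+1)(2·2+1) = 45
Δ: 0! 2! 2! / 5! → 1/30
sum: t=0:+1/1 = 1/1
3j²(1 1 2; 0 0 0) = Δ·Π!·Σ² = 2/15  (sign +1)
sum: t=0:+1/2 = 1/2
3j²(1 1 2; -1 0 1) = Δ·Π!·Σ² = 1/10  (sign -1)
combine: 4πI² = 45·2/15·1/10 = 3/5
take √, sign -1: I = -0.21850969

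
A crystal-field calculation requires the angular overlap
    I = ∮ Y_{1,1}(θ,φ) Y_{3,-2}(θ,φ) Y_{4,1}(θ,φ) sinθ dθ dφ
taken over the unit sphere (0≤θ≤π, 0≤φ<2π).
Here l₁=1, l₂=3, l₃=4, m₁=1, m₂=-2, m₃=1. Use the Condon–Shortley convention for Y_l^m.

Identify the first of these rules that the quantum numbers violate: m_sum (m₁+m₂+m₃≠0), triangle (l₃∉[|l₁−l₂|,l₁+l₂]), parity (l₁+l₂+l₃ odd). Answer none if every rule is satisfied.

Σmᵢ = 0  ✓
l₃∈[|l₁−l₂|,l₁+l₂]=[2,4], have l₃=4  ✓
Σlᵢ = 8 ⇒ even  ✓

none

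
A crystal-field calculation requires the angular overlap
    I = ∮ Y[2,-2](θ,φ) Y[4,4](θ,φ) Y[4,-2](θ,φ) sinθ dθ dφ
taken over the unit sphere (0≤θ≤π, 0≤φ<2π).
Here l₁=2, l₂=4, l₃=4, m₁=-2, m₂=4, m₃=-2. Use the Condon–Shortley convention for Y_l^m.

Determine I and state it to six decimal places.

m-sum 0 ✓  L=10 even ✓  2≤4≤6 ✓
Π(2lᵢ+1) = 5×9×9 = 405
triangle coeff Δ(2,4,4) = 1/13860
Σ_t [0,2]: t=0:+1/192 t=1:−1/36 t=2:+1/192 = -5/288
(3j)²=20/693 [(2 4 4; 0 0 0)], sign=-1
Σ_t [2,2]: t=2:+1/2880 = 1/2880
(3j)²=2/165 [(2 4 4; -2 4 -2)], sign=+1
⇒ 4πI² = 120/847
I = (-1)√(120/847/(4π)) = -0.10618031

-0.106180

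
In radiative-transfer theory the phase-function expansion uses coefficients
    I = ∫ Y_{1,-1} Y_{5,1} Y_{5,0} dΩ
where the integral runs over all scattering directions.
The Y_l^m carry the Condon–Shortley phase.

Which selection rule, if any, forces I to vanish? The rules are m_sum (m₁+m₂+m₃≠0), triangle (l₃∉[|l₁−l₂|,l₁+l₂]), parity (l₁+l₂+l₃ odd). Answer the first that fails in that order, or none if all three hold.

m₁+m₂+m₃ = -1 + 1 + 0 = 0  ✓
triangle: |1−5|=4 ≤ l₃=5 ≤ 1+5=6  ✓
parity: l₁+l₂+l₃ = 11 is odd  ✗

parity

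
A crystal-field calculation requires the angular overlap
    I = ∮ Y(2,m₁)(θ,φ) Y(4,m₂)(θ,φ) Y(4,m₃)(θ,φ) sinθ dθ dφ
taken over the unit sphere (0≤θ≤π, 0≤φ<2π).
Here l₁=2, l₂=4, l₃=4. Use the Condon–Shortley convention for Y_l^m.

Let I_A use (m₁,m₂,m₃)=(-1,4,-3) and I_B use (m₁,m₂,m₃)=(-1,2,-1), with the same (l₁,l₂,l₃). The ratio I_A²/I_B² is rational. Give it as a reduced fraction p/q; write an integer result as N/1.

Same 2,4,4: normalisation and zero-m 3j drop out of the ratio.
A: Δ: 2! 2! 6! / 11! → 1/13860; sum: t=2:+1/1440 = 1/1440; 3j²(2 4 4; -1 4 -3) = Δ·Π!·Σ² = 7/165  (sign -1)
B: Δ: 2! 2! 6! / 11! → 1/13860; sum: t=1:−1/240 t=2:+1/96 = 1/160; 3j²(2 4 4; -1 2 -1) = Δ·Π!·Σ² = 27/1540  (sign -1)
I_A²/I_B² = (7/165)/(27/1540) = 196/81

196/81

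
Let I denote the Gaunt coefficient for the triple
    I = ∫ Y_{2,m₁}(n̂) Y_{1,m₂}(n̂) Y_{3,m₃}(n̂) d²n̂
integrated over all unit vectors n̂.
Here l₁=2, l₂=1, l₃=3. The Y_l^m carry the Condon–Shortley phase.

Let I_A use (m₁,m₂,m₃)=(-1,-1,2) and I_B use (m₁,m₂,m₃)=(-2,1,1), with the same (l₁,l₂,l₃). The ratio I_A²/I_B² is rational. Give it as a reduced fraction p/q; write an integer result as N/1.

10/1

l's match ⇒ only the (l;m) 3-j factors differ between A and B.
A: triangle coeff Δ(2,1,3) = 1/105; Σ_t [0,0]: t=0:+1/12 = 1/12; (3j)²=2/21 [(2 1 3; -1 -1 2)], sign=-1
B: triangle coeff Δ(2,1,3) = 1/105; Σ_t [0,0]: t=0:+1/48 = 1/48; (3j)²=1/105 [(2 1 3; -2 1 1)], sign=+1
I_A²/I_B² = (2/21)/(1/105) = 10/1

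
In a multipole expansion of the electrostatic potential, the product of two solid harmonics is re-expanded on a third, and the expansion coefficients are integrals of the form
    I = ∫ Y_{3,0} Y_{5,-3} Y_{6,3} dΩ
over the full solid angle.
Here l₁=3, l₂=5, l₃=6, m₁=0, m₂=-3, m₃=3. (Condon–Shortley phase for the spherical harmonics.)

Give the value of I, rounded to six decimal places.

0.036034

Rules hold: Σm=0, L=14 even, 2≤6≤8.
N = 7·11·13 = 1001
Δ = 2!·4!·8!/15! = 1/675675
Racah Σ t=0..2: t=0:+1/8640 t=1:−1/2304 t=2:+1/8640 = -7/34560
⇒ 3j(3 5 6; 0 0 0)² = 7/429, sgn -1
Racah Σ t=0..2: t=0:+1/17280 t=1:−1/20160 t=2:+1/483840 = 1/96768
⇒ 3j(3 5 6; 0 -3 3)² = 1/1001, sgn -1
4πI² = N·(3j₀)²·(3jₘ)² = 7/429
I = +1·√(0.016317/4π) = 0.03603425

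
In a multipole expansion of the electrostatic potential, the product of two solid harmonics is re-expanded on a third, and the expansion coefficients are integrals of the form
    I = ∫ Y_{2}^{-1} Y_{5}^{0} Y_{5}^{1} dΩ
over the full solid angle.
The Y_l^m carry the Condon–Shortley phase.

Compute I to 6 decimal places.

-0.036166

Rules hold: Σm=0, L=12 even, 3≤5≤7.
N = 5·11·11 = 605
Δ = 2!·2!·8!/13! = 1/38610
Racah Σ t=0..2: t=0:+1/2880 t=1:−1/576 t=2:+1/2880 = -1/960
⇒ 3j(2 5 5; 0 0 0)² = 10/429, sgn +1
Racah Σ t=1..2: t=1:−1/1152 t=2:+1/1440 = -1/5760
⇒ 3j(2 5 5; -1 0 1)² = 1/858, sgn -1
4πI² = N·(3j₀)²·(3jₘ)² = 25/1521
I = -1·√(0.0164366/4π) = -0.03616600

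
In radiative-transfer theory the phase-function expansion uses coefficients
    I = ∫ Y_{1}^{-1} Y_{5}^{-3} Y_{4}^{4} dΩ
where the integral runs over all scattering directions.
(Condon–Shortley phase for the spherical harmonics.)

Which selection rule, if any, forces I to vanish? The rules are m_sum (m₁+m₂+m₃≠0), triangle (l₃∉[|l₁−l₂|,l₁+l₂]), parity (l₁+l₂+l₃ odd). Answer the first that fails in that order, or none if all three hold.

none

Σmᵢ = 0  ✓
l₃∈[|l₁−l₂|,l₁+l₂]=[4,6], have l₃=4  ✓
Σlᵢ = 10 ⇒ even  ✓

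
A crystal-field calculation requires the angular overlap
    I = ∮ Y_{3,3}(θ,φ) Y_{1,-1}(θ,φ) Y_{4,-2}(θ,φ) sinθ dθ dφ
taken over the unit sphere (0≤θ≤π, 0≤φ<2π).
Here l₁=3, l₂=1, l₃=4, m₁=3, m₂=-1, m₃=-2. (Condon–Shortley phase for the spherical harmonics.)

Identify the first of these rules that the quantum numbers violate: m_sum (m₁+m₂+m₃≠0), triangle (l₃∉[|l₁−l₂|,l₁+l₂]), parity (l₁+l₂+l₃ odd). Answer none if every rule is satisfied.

none

m₁+m₂+m₃ = 3 − 1 − 2 = 0  ✓
triangle: |3−1|=2 ≤ l₃=4 ≤ 3+1=4  ✓
parity: l₁+l₂+l₃ = 8 is even  ✓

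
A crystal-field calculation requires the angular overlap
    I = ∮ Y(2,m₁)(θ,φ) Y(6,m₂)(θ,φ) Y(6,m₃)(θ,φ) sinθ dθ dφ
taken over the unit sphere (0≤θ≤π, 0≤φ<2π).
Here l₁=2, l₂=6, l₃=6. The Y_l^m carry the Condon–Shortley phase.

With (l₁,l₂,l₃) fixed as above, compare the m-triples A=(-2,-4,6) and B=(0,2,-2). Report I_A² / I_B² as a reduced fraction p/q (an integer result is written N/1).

11/25

Shared (l₁,l₂,l₃)=(2,6,6): N and (l;000)² cancel in I_A²/I_B².
A: Δ = 2!·2!·10!/15! = 1/90090; Racah Σ t=2..2: t=2:+1/14515200 = 1/14515200; ⇒ 3j(2 6 6; -2 -4 6)² = 2/455, sgn +1
B: Δ = 2!·2!·10!/15! = 1/90090; Racah Σ t=0..2: t=0:+1/322560 t=1:−1/30240 t=2:+1/69120 = -1/64512; ⇒ 3j(2 6 6; 0 2 -2)² = 10/1001, sgn -1
I_A²/I_B² = (2/455)/(10/1001) = 11/25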